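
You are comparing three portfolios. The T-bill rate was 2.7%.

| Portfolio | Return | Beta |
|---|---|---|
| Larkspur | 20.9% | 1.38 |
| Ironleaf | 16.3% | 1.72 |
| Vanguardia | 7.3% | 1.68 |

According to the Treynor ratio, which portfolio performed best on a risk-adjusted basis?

Larkspur: Treynor = (20.9% − 2.7%) / 1.38 = 13.188
Ironleaf: Treynor = (16.3% − 2.7%) / 1.72 = 7.907
Vanguardia: Treynor = (7.3% − 2.7%) / 1.68 = 2.738
Highest: Larkspur (13.188).

Larkspur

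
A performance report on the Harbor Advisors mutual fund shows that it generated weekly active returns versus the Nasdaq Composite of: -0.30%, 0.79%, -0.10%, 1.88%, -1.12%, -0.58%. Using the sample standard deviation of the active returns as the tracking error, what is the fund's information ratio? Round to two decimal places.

Mean return r̄ = 0.570 / 6 = 0.0950%
Σ(r − r̄)² = (-0.3 − 0.0950)² + (0.79 − 0.0950)² + (-0.1 − 0.0950)² + … = 5.7952
sample σ = √(5.7952 / 5) = √1.1590 = 1.0766%
IR = r̄ / tracking error = 0.0950 / 1.0766 = 0.0882

0.09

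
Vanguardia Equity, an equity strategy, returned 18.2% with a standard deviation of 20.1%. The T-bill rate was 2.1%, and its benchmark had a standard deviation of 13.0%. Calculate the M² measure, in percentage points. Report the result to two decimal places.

Sharpe = (Rp − Rf) / σp = (18.2% − 2.1%) / 20.1% = 0.8010
M² = Rf + Sharpe × σm = 2.1% + 0.8010 × 13.0% = 12.5130%

12.51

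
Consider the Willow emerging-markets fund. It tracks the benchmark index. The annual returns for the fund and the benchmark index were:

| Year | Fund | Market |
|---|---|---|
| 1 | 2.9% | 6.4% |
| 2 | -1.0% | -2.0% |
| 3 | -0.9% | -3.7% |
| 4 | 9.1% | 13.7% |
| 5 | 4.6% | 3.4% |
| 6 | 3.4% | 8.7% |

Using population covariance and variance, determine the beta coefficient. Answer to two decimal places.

r̄p = 3.0167%,  r̄m = 4.4167%
Cov = Σ(rp − r̄p)(rm − r̄m) / 6 = 18.9731
Var(rm) = Σ(rm − r̄m)² / 6 = 36.0914
β = Cov / Var = 18.9731 / 36.0914 = 0.5257

0.53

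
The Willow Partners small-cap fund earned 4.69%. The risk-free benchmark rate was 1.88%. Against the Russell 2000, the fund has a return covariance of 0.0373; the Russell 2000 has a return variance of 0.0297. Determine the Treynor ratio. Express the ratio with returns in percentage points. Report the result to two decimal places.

2.24

β = Cov / Var = 0.0373 / 0.0297 = 1.2559
Treynor = (Rp − Rf) / β = (4.69% − 1.88%) / 1.2559 = 2.81 / 1.2559 = 2.2374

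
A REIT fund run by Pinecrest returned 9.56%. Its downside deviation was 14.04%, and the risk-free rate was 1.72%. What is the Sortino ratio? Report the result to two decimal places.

0.56

Sortino = (Rp − Rf) / σd = (9.56% − 1.72%) / 14.04% = 7.84% / 14.04% = 0.5584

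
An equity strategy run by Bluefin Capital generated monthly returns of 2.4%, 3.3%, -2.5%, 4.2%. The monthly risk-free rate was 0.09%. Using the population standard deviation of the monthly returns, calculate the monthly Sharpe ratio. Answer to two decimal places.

r̄ = (2.4 + 3.3 − 2.5 + 4.2) / 4 = 7.40 / 4 = 1.8500%
Population σ = √[Σ(r − r̄)² / 4] = √[26.8500 / 4] = √6.7125 = 2.5908%
Sharpe = (r̄ − rf) / σ = (1.8500 − 0.09) / 2.5908 = 1.7600 / 2.5908 = 0.6793

0.68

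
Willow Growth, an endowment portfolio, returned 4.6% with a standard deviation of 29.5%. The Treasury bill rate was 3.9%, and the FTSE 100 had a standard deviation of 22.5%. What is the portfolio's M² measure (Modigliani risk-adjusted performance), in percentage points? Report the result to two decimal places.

4.43

Sharpe = (Rp − Rf) / σp = (4.6% − 3.9%) / 29.5% = 0.0237
M² = Rf + Sharpe × σm = 3.9% + 0.0237 × 22.5% = 4.4333%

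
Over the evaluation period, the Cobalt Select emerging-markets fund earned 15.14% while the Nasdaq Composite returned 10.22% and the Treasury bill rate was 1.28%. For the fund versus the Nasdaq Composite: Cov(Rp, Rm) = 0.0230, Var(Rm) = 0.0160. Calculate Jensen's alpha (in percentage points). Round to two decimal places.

β = Cov / Var = 0.0230 / 0.0160 = 1.4375
E[R] = Rf + β(Rm − Rf) = 1.28% + 1.4375 × (10.22% − 1.28%) = 14.1313%
α = Rp − E[R] = 15.14% − 14.1313% = 1.0087

1.01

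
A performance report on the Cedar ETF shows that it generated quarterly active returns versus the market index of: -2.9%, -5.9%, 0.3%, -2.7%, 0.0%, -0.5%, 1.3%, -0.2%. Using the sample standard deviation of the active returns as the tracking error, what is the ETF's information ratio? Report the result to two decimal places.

-0.56

Mean return r̄ = -10.60 / 8 = -1.3250%
Sample σ = √[Σ(r − r̄)² / 7] = √[38.5350 / 7] = √5.5050 = 2.3463%
IR = r̄ / tracking error = -1.3250 / 2.3463 = -0.5647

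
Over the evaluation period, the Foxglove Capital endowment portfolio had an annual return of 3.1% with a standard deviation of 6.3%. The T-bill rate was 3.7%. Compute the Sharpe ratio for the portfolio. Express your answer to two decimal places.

Sharpe = (Rp − Rf) / σp = (3.1% − 3.7%) / 6.3% = -0.60% / 6.3% = -0.0952

-0.10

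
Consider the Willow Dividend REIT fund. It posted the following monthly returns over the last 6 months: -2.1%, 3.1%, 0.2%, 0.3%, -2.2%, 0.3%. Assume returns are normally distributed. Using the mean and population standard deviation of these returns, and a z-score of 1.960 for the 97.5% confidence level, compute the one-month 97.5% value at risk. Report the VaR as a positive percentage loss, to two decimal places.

3.56

μ = (-2.1 + 3.1 + 0.2 + 0.3 − 2.2 + 0.3) / 6 = -0.40 / 6 = -0.0667%
Σ(r − μ)² = (-2.1 − (-0.0667))² + (3.1 − (-0.0667))² + … = 19.0533
σ = √[19.0533 / 6] = 1.7820%
VaR = −(μ − z·σ) = −(-0.0667 − 1.960 × 1.7820) = −(-3.5594) = 3.5594%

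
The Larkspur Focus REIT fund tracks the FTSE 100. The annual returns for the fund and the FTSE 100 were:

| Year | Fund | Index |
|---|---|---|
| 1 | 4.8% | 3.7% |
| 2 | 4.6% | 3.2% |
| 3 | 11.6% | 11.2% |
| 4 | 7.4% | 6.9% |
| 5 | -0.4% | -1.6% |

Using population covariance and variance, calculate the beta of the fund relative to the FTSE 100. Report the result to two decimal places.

r̄p = 5.6000%,  r̄m = 4.6800%
Cov = Σ(rp − r̄p)(rm − r̄m) / 5 = 16.6120
Var(rm) = Σ(rm − r̄m)² / 5 = 18.0056
β = Cov / Var = 16.6120 / 18.0056 = 0.9226

0.92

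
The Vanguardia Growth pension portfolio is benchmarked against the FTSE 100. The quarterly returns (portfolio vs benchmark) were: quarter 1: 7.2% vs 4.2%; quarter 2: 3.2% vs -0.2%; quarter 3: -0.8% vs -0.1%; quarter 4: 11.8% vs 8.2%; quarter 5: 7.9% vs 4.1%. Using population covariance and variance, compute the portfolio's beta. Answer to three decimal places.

1.297

r̄p = 5.8600%,  r̄m = 3.2400%
Cov = Σ(rp − r̄p)(rm − r̄m) / 5 = 12.7796
Var(rm) = Σ(rm − r̄m)² / 5 = 9.8504
β = Cov / Var = 12.7796 / 9.8504 = 1.2974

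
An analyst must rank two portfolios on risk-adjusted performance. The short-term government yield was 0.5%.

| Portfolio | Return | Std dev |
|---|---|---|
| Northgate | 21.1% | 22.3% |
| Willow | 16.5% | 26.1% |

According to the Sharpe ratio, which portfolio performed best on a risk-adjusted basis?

Northgate: Sharpe ratio = (21.1% − 0.5%) / 22.3% = 0.924
Willow: Sharpe ratio = (16.5% − 0.5%) / 26.1% = 0.613
Highest: Northgate (0.924).

Northgate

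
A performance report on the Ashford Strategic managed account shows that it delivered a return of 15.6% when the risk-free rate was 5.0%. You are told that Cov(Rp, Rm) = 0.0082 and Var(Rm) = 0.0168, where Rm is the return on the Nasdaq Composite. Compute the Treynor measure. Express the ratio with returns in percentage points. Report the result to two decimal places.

β = Cov / Var = 0.0082 / 0.0168 = 0.4881
Treynor = (Rp − Rf) / β = (15.6% − 5.0%) / 0.4881 = 10.60 / 0.4881 = 21.7169

21.72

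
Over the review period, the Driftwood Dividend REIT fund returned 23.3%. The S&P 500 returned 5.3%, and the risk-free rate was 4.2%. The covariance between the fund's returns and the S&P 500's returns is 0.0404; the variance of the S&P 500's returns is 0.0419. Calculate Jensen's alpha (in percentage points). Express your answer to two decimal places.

β = Cov / Var = 0.0404 / 0.0419 = 0.9642
E[R] = Rf + β(Rm − Rf) = 4.2% + 0.9642 × (5.3% − 4.2%) = 5.2606%
α = Rp − E[R] = 23.3% − 5.2606% = 18.0394

18.04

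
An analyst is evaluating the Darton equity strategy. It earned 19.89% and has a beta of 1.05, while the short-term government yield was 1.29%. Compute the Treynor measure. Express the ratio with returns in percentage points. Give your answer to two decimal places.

17.71

Treynor = (Rp − Rf) / β = (19.89% − 1.29%) / 1.05 = 18.60 / 1.05 = 17.7143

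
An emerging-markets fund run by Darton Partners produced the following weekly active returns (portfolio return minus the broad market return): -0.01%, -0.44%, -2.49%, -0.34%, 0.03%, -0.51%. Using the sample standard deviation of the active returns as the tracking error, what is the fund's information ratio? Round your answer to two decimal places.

-0.67

μ = (-0.01 − 0.44 − 2.49 − 0.34 + 0.03 − 0.51) / 6 = -3.760 / 6 = -0.6267%
Sample σ = √[Σ(r − μ)² / 5] = √[4.4141 / 5] = √0.8828 = 0.9396%
IR = μ / tracking error = -0.6267 / 0.9396 = -0.6670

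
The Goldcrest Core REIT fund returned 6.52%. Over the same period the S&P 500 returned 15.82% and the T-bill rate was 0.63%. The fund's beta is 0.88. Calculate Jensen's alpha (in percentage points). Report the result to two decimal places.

-7.48

CAPM expected return = Rf + β(Rm − Rf) = 0.63% + 0.88 × (15.82% − 0.63%) = 0.63 + 0.88 × 15.19 = 13.9972%
Jensen's α = Rp − E[R] = 6.52% − 13.9972% = -7.4772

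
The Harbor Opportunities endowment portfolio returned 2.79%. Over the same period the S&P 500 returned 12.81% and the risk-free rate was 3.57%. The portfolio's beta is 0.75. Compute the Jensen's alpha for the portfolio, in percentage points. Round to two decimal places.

CAPM expected return = Rf + β(Rm − Rf) = 3.57% + 0.75 × (12.81% − 3.57%) = 3.57 + 0.75 × 9.24 = 10.5000%
Jensen's α = Rp − E[R] = 2.79% − 10.5000% = -7.7100

-7.71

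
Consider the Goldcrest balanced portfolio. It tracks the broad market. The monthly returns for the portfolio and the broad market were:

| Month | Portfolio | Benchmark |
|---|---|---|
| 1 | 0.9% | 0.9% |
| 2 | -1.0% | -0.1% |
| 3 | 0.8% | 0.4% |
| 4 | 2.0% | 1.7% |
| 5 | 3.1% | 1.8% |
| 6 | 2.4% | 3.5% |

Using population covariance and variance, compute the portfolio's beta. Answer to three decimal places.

0.908

r̄p = 1.3667%,  r̄m = 1.3667%
Cov = Σ(rp − r̄p)(rm − r̄m) / 6 = 1.2339
Var(rm) = Σ(rm − r̄m)² / 6 = 1.3589
β = Cov / Var = 1.2339 / 1.3589 = 0.9080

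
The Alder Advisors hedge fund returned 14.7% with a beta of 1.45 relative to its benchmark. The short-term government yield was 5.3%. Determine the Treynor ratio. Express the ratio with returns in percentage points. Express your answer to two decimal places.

6.48

Treynor = (Rp − Rf) / β = (14.7% − 5.3%) / 1.45 = 9.40 / 1.45 = 6.4828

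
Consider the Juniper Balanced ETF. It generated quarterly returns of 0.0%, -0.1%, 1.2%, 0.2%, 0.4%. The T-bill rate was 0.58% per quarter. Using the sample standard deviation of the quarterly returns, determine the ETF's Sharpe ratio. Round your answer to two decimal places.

r̄ = (0 − 0.1 + 1.2 + 0.2 + 0.4) / 5 = 0.3400%
Σ(r − r̄)² = 1.0720; sample σ = √(1.0720/4) = 0.5177%
Sharpe = (r̄ − rf) / σ = (0.3400 − 0.58) / 0.5177 = -0.2400 / 0.5177 = -0.4636

-0.46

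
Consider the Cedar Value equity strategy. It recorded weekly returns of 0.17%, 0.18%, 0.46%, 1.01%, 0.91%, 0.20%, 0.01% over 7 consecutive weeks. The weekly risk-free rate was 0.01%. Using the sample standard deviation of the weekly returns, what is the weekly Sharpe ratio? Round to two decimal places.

1.04

r̄ = (0.17 + 0.18 + 0.46 + 1.01 + 0.91 + 0.2 + 0.01) / 7 = 2.940 / 7 = 0.4200%
Σ(r − r̄)² = 0.9264; sample σ = √(0.9264/6) = 0.3929%
Sharpe = (r̄ − rf) / σ = (0.4200 − 0.01) / 0.3929 = 0.4100 / 0.3929 = 1.0435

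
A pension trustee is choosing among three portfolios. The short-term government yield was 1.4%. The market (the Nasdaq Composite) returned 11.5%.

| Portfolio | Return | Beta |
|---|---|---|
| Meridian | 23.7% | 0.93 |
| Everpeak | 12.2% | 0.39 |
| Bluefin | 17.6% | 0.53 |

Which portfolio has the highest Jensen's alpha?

Meridian: α = 23.7% − [1.4% + 0.93 × (11.5% − 1.4%)] = 12.907
Everpeak: α = 12.2% − [1.4% + 0.39 × (11.5% − 1.4%)] = 6.861
Bluefin: α = 17.6% − [1.4% + 0.53 × (11.5% − 1.4%)] = 10.847
Highest: Meridian (12.907).

Meridian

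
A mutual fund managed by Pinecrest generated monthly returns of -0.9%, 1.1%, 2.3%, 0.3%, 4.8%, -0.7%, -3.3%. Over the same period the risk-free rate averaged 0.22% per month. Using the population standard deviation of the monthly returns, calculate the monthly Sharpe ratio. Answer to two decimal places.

0.12

r̄ = (-0.9 + 1.1 + 2.3 + 0.3 + 4.8 − 0.7 − 3.3) / 7 = 3.60 / 7 = 0.5143%
Σ(r − r̄)² = (-0.9 − 0.5143)² + (1.1 − 0.5143)² + … = 39.9686
σ = √[39.9686 / 7] = 2.3895%
Sharpe = (r̄ − rf) / σ = (0.5143 − 0.22) / 2.3895 = 0.2943 / 2.3895 = 0.1232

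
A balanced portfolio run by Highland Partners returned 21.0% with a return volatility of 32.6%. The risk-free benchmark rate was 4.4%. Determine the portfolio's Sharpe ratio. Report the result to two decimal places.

0.51

Sharpe = (Rp − Rf) / σp = (21.0% − 4.4%) / 32.6% = 16.60% / 32.6% = 0.5092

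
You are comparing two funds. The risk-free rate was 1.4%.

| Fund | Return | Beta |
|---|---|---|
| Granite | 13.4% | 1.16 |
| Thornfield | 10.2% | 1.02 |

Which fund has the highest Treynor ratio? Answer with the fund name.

Granite: Treynor = (13.4% − 1.4%) / 1.16 = 10.345
Thornfield: Treynor = (10.2% − 1.4%) / 1.02 = 8.627
Highest: Granite (10.345).

Granite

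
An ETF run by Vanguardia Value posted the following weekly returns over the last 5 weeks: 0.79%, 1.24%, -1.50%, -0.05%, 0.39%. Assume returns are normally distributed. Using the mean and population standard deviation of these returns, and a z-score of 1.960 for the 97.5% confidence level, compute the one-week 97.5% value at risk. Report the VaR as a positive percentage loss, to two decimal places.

1.67

μ = (0.79 + 1.24 − 1.5 − 0.05 + 0.39) / 5 = 0.1740%
Σ(r − μ)² = 4.4149; population σ = √(4.4149/5) = 0.9397%
VaR = −(μ − z·σ) = −(0.1740 − 1.960 × 0.9397) = −(-1.6678) = 1.6678%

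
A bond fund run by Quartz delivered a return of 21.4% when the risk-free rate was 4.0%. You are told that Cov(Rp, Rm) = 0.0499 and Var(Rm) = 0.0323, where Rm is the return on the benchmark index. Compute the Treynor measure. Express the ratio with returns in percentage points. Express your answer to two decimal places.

11.26

β = Cov / Var = 0.0499 / 0.0323 = 1.5449
Treynor = (Rp − Rf) / β = (21.4% − 4.0%) / 1.5449 = 17.40 / 1.5449 = 11.2629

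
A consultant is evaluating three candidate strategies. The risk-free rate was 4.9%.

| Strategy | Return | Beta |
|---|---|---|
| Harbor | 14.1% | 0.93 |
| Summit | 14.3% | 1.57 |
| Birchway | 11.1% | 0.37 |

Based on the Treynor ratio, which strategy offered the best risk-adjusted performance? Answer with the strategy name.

Birchway

Harbor: Treynor = (14.1% − 4.9%) / 0.93 = 9.892
Summit: Treynor = (14.3% − 4.9%) / 1.57 = 5.987
Birchway: Treynor = (11.1% − 4.9%) / 0.37 = 16.757
Highest: Birchway (16.757).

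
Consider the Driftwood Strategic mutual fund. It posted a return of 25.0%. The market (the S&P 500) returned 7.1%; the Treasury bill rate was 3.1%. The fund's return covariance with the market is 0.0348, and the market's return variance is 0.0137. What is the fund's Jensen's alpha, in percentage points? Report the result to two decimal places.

β = Cov / Var = 0.0348 / 0.0137 = 2.5401
E[R] = Rf + β(Rm − Rf) = 3.1% + 2.5401 × (7.1% − 3.1%) = 13.2604%
α = Rp − E[R] = 25.0% − 13.2604% = 11.7396

11.74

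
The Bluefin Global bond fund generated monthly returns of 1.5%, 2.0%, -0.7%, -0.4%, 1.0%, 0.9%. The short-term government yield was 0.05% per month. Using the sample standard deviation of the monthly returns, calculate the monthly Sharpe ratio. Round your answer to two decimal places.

μ = (1.5 + 2 − 0.7 − 0.4 + 1 + 0.9) / 6 = 0.7167%
Σ(r − μ)² = 5.6283; sample σ = √(5.6283/5) = 1.0610%
Sharpe = (μ − rf) / σ = (0.7167 − 0.05) / 1.0610 = 0.6667 / 1.0610 = 0.6284

0.63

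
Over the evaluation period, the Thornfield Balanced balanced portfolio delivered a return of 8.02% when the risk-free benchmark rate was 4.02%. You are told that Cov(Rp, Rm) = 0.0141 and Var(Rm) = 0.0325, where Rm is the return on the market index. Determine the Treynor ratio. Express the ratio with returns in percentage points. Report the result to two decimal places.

9.22

β = Cov / Var = 0.0141 / 0.0325 = 0.4338
Treynor = (Rp − Rf) / β = (8.02% − 4.02%) / 0.4338 = 4.00 / 0.4338 = 9.2208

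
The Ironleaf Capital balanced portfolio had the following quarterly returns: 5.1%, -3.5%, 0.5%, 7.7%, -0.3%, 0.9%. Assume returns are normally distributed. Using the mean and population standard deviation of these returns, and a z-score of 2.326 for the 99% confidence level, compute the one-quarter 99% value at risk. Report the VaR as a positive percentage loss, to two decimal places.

6.80

r̄ = (5.1 − 3.5 + 0.5 + 7.7 − 0.3 + 0.9) / 6 = 10.40 / 6 = 1.7333%
Population σ = √[Σ(r − r̄)² / 6] = √[80.6733 / 6] = √13.4456 = 3.6668%
VaR = −(r̄ − z·σ) = −(1.7333 − 2.326 × 3.6668) = −(-6.7957) = 6.7957%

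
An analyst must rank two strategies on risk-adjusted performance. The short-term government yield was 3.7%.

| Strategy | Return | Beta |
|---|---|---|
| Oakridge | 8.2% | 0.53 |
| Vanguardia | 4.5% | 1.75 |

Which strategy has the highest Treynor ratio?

Oakridge: Treynor = (8.2% − 3.7%) / 0.53 = 8.491
Vanguardia: Treynor = (4.5% − 3.7%) / 1.75 = 0.457
Highest: Oakridge (8.491).

Oakridge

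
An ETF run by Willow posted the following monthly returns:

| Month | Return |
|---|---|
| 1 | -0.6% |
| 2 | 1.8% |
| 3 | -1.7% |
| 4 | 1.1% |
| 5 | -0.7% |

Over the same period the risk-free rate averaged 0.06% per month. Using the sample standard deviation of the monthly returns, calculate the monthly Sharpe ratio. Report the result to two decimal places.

-0.06

μ = (-0.6 + 1.8 − 1.7 + 1.1 − 0.7) / 5 = -0.10 / 5 = -0.0200%
Sample std dev = √[8.1880 / 4] = 1.4307%
Sharpe = (μ − rf) / σ = (-0.0200 − 0.06) / 1.4307 = -0.0800 / 1.4307 = -0.0559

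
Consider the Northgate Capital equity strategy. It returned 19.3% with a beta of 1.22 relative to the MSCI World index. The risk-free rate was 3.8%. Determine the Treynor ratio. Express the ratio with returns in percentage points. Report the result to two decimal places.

Treynor = (Rp − Rf) / β = (19.3% − 3.8%) / 1.22 = 15.50 / 1.22 = 12.7049

12.70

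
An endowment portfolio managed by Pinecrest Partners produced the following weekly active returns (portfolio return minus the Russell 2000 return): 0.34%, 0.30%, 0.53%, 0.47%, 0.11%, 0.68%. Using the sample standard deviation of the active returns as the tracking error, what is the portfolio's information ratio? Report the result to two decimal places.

μ = (0.34 + 0.3 + 0.53 + 0.47 + 0.11 + 0.68) / 6 = 2.430 / 6 = 0.4050%
Σ(r − μ)² = (0.34 − 0.4050)² + (0.3 − 0.4050)² + … = 0.1978
σ = √[0.1978 / 5] = 0.1989%
IR = μ / tracking error = 0.4050 / 0.1989 = 2.0362

2.04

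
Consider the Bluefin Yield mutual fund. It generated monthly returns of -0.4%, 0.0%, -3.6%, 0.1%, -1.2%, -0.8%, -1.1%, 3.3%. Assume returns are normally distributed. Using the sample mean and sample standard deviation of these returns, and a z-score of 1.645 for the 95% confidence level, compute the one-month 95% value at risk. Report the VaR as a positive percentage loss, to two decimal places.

3.61

r̄ = (-0.4 + 0 − 3.6 + 0.1 − 1.2 − 0.8 − 1.1 + 3.3) / 8 = -0.4625%
Sample σ = √[Σ(r − r̄)² / 7] = √[25.5988 / 7] = √3.6570 = 1.9123%
VaR = −(r̄ − z·σ) = −(-0.4625 − 1.645 × 1.9123) = −(-3.6082) = 3.6082%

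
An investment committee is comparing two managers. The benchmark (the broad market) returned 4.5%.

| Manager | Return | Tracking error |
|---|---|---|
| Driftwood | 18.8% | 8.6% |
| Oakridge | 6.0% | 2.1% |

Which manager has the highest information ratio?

Driftwood: IR = (18.8% − 4.5%) / 8.6% = 1.663
Oakridge: IR = (6.0% − 4.5%) / 2.1% = 0.714
Highest: Driftwood (1.663).

Driftwood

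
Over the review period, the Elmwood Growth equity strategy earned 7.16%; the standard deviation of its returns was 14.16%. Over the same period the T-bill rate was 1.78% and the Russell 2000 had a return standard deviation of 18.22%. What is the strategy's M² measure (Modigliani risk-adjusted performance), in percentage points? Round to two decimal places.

8.70

Sharpe = (Rp − Rf) / σp = (7.16% − 1.78%) / 14.16% = 0.3799
M² = Rf + Sharpe × σm = 1.78% + 0.3799 × 18.22% = 8.7018%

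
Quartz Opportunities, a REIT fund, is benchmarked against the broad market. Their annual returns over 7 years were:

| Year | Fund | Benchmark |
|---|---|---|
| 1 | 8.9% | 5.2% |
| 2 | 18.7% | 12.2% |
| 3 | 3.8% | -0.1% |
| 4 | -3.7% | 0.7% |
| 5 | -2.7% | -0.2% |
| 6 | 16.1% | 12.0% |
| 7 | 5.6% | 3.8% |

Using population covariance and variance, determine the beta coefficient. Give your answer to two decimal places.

r̄p = 6.6714%,  r̄m = 4.8000%
Cov = Σ(rp − r̄p)(rm − r̄m) / 7 = 37.4729
Var(rm) = Σ(rm − r̄m)² / 7 = 24.7971
β = Cov / Var = 37.4729 / 24.7971 = 1.5112

1.51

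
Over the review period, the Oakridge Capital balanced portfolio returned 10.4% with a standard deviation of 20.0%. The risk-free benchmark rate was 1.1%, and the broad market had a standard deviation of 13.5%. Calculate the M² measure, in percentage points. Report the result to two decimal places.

7.38

Sharpe = (Rp − Rf) / σp = (10.4% − 1.1%) / 20.0% = 0.4650
M² = Rf + Sharpe × σm = 1.1% + 0.4650 × 13.5% = 7.3775%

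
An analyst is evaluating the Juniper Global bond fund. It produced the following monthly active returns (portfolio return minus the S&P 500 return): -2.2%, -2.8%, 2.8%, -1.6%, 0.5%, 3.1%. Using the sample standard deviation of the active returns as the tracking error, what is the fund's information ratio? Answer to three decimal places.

r̄ = (-2.2 − 2.8 + 2.8 − 1.6 + 0.5 + 3.1) / 6 = -0.0333%
Σ(r − r̄)² = (-2.2 − (-0.0333))² + (-2.8 − (-0.0333))² + … = 32.9333
sample σ = √(32.9333 / 5) = √6.5867 = 2.5665%
IR = r̄ / tracking error = -0.0333 / 2.5665 = -0.0130

-0.013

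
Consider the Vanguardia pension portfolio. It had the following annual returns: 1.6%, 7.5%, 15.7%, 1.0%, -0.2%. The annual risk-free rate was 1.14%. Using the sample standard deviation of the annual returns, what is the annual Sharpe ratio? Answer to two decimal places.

Mean return r̄ = 25.60 / 5 = 5.1200%
Σ(r − r̄)² = 175.2680; sample σ = √(175.2680/4) = 6.6194%
Sharpe = (r̄ − rf) / σ = (5.1200 − 1.14) / 6.6194 = 3.9800 / 6.6194 = 0.6013

0.60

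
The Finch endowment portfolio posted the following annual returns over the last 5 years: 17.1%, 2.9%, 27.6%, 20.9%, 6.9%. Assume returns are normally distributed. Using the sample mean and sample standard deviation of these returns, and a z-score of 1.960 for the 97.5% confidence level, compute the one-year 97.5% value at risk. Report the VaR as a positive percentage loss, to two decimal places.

Mean return r̄ = 75.40 / 5 = 15.0800%
Sample σ = √[Σ(r − r̄)² / 4] = √[409.9680 / 4] = √102.4920 = 10.1238%
VaR = −(r̄ − z·σ) = −(15.0800 − 1.960 × 10.1238) = −(-4.7626) = 4.7626%

4.76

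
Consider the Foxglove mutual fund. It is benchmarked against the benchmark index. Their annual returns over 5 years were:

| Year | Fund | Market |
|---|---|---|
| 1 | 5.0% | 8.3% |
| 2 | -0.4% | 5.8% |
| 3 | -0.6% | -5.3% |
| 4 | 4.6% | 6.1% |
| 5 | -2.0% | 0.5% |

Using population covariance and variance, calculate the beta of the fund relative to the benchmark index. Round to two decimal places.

r̄p = 1.3200%,  r̄m = 3.0800%
Cov = Σ(rp − r̄p)(rm − r̄m) / 5 = 9.8184
Var(rm) = Σ(rm − r̄m)² / 5 = 24.1296
β = Cov / Var = 9.8184 / 24.1296 = 0.4069

0.41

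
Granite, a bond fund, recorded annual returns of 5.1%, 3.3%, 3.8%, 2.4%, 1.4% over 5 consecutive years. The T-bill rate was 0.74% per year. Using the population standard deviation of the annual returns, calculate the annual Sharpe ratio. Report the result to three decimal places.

1.962

r̄ = (5.1 + 3.3 + 3.8 + 2.4 + 1.4) / 5 = 3.2000%
Population std dev = √[7.8600 / 5] = 1.2538%
Sharpe = (r̄ − rf) / σ = (3.2000 − 0.74) / 1.2538 = 2.4600 / 1.2538 = 1.9620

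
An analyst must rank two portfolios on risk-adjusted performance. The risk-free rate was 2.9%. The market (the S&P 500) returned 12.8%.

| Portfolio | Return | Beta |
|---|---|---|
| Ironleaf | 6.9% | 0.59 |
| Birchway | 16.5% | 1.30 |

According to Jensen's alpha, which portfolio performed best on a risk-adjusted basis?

Ironleaf: α = 6.9% − [2.9% + 0.59 × (12.8% − 2.9%)] = -1.841
Birchway: α = 16.5% − [2.9% + 1.30 × (12.8% − 2.9%)] = 0.730
Highest: Birchway (0.730).

Birchway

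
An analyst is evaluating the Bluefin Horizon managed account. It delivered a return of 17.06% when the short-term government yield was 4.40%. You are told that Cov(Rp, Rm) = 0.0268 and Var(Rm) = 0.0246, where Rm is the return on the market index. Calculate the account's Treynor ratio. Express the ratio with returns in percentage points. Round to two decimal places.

11.62

β = Cov / Var = 0.0268 / 0.0246 = 1.0894
Treynor = (Rp − Rf) / β = (17.06% − 4.40%) / 1.0894 = 12.66 / 1.0894 = 11.6211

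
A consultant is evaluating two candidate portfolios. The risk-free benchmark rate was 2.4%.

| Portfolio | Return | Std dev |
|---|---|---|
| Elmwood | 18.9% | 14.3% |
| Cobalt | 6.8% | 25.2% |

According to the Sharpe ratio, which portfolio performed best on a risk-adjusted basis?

Elmwood: Sharpe ratio = (18.9% − 2.4%) / 14.3% = 1.154
Cobalt: Sharpe ratio = (6.8% − 2.4%) / 25.2% = 0.175
Highest: Elmwood (1.154).

Elmwood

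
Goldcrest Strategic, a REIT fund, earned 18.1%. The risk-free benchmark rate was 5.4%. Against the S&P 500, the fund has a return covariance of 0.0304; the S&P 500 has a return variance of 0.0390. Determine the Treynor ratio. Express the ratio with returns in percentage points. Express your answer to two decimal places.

β = Cov / Var = 0.0304 / 0.0390 = 0.7795
Treynor = (Rp − Rf) / β = (18.1% − 5.4%) / 0.7795 = 12.70 / 0.7795 = 16.2925

16.29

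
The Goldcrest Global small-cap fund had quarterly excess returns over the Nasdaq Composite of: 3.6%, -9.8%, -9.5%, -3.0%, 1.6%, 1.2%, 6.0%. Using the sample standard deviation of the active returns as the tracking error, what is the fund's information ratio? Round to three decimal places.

Mean return r̄ = -9.90 / 7 = -1.4143%
Σ(r − r̄)² = 234.2486; sample σ = √(234.2486/6) = 6.2483%
IR = r̄ / tracking error = -1.4143 / 6.2483 = -0.2263

-0.226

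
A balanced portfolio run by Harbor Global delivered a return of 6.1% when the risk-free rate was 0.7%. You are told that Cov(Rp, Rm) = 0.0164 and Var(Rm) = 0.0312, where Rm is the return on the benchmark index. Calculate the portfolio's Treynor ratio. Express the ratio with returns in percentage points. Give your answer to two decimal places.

β = Cov / Var = 0.0164 / 0.0312 = 0.5256
Treynor = (Rp − Rf) / β = (6.1% − 0.7%) / 0.5256 = 5.40 / 0.5256 = 10.2740

10.27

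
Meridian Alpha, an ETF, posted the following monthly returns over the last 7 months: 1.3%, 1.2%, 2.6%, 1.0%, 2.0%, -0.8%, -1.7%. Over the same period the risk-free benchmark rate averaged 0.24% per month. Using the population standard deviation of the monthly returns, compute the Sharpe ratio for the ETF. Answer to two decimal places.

0.40

Mean return r̄ = 5.60 / 7 = 0.8000%
Σ(r − r̄)² = (1.3 − 0.8000)² + (1.2 − 0.8000)² + (2.6 − 0.8000)² + … = 13.9400
σ = √[13.9400 / 7] = 1.4112%
Sharpe = (r̄ − rf) / σ = (0.8000 − 0.24) / 1.4112 = 0.5600 / 1.4112 = 0.3968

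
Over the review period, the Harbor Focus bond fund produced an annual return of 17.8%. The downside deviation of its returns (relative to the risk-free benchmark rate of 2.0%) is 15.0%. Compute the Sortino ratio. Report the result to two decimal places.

1.05

Sortino = (Rp − Rf) / σd = (17.8% − 2.0%) / 15.0% = 15.80% / 15.0% = 1.0533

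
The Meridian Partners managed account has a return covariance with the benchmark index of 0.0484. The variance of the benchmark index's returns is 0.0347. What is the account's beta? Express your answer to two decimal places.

β = Cov(Rp, Rm) / Var(Rm) = 0.0484 / 0.0347 = 1.3948

1.39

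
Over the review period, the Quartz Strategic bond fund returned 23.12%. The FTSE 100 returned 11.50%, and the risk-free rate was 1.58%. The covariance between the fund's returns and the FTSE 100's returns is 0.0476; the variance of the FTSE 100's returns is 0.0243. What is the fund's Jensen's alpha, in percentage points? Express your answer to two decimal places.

β = Cov / Var = 0.0476 / 0.0243 = 1.9588
E[R] = Rf + β(Rm − Rf) = 1.58% + 1.9588 × (11.50% − 1.58%) = 21.0113%
α = Rp − E[R] = 23.12% − 21.0113% = 2.1087

2.11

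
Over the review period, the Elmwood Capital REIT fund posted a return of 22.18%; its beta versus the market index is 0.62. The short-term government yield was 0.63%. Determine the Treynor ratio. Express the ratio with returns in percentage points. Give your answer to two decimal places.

Treynor = (Rp − Rf) / β = (22.18% − 0.63%) / 0.62 = 21.55 / 0.62 = 34.7581

34.76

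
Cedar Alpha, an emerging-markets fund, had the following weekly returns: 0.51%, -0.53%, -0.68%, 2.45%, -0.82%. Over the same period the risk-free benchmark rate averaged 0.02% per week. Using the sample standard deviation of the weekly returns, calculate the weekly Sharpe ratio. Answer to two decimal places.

0.12

μ = (0.51 − 0.53 − 0.68 + 2.45 − 0.82) / 5 = 0.1860%
Sample σ = √[Σ(r − μ)² / 4] = √[7.5053 / 4] = √1.8763 = 1.3698%
Sharpe = (μ − rf) / σ = (0.1860 − 0.02) / 1.3698 = 0.1660 / 1.3698 = 0.1212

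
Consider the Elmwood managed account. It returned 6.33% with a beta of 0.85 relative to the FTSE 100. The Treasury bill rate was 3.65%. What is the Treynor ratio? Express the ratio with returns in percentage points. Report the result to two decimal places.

Treynor = (Rp − Rf) / β = (6.33% − 3.65%) / 0.85 = 2.68 / 0.85 = 3.1529

3.15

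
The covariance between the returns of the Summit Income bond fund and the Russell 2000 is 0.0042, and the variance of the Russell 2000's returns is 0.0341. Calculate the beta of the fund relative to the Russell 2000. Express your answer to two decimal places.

β = Cov(Rp, Rm) / Var(Rm) = 0.0042 / 0.0341 = 0.1232

0.12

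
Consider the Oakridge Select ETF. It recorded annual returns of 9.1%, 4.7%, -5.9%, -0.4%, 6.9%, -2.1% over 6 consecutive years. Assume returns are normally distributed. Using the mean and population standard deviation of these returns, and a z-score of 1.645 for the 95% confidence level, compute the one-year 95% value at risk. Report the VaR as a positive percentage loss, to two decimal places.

6.62

Mean return r̄ = 12.30 / 6 = 2.0500%
Σ(r − r̄)² = (9.1 − 2.0500)² + (4.7 − 2.0500)² + (-5.9 − 2.0500)² + … = 166.6750
σ = √[166.6750 / 6] = 5.2706%
VaR = −(r̄ − z·σ) = −(2.0500 − 1.645 × 5.2706) = −(-6.6201) = 6.6201%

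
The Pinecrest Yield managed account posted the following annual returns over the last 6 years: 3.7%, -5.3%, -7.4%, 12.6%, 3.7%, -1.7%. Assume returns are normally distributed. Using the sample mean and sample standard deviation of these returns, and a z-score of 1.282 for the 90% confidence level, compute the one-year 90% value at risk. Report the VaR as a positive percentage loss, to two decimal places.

8.43

r̄ = (3.7 − 5.3 − 7.4 + 12.6 + 3.7 − 1.7) / 6 = 5.60 / 6 = 0.9333%
Σ(r − r̄)² = 266.6533; sample σ = √(266.6533/5) = 7.3028%
VaR = −(r̄ − z·σ) = −(0.9333 − 1.282 × 7.3028) = −(-8.4289) = 8.4289%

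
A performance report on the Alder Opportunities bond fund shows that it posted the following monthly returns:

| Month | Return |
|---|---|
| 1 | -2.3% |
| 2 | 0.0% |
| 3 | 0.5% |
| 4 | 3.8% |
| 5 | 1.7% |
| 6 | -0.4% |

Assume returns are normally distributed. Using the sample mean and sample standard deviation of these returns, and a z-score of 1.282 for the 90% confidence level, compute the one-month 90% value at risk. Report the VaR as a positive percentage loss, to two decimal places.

Mean return μ = 3.30 / 6 = 0.5500%
Σ(r − μ)² = 21.2150; sample σ = √(21.2150/5) = 2.0599%
VaR = −(μ − z·σ) = −(0.5500 − 1.282 × 2.0599) = −(-2.0908) = 2.0908%

2.09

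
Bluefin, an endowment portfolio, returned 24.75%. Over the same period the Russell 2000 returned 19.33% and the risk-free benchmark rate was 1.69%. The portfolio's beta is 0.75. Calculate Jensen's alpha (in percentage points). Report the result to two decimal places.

CAPM expected return = Rf + β(Rm − Rf) = 1.69% + 0.75 × (19.33% − 1.69%) = 1.69 + 0.75 × 17.64 = 14.9200%
Jensen's α = Rp − E[R] = 24.75% − 14.9200% = 9.8300

9.83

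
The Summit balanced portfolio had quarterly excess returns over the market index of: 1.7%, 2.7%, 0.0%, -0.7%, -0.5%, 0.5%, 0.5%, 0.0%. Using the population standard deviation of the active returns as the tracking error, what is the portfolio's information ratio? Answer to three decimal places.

0.489

r̄ = (1.7 + 2.7 + 0 − 0.7 − 0.5 + 0.5 + 0.5 + 0) / 8 = 4.20 / 8 = 0.5250%
Σ(r − r̄)² = (1.7 − 0.5250)² + (2.7 − 0.5250)² + (0 − 0.5250)² + … = 9.2150
σ = √[9.2150 / 8] = 1.0733%
IR = r̄ / tracking error = 0.5250 / 1.0733 = 0.4891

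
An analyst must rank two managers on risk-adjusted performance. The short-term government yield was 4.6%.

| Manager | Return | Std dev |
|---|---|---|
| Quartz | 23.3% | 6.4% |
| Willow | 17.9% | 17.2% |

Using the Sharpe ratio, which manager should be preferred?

Quartz: Sharpe ratio = (23.3% − 4.6%) / 6.4% = 2.922
Willow: Sharpe ratio = (17.9% − 4.6%) / 17.2% = 0.773
Highest: Quartz (2.922).

Quartz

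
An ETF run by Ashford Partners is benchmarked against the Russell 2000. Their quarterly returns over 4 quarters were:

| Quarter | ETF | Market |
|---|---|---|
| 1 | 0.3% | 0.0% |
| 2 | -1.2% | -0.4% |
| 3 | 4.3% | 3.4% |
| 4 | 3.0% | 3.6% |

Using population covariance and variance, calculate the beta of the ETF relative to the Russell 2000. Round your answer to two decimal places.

1.11

r̄p = 1.6000%,  r̄m = 1.6500%
Cov = Σ(rp − r̄p)(rm − r̄m) / 4 = 3.8350
Var(rm) = Σ(rm − r̄m)² / 4 = 3.4475
β = Cov / Var = 3.8350 / 3.4475 = 1.1124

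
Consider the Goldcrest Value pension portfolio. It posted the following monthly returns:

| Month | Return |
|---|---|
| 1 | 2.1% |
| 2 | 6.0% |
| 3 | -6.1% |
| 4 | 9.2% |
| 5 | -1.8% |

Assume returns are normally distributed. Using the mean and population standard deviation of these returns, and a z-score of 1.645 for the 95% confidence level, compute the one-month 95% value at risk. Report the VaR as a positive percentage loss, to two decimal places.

r̄ = (2.1 + 6 − 6.1 + 9.2 − 1.8) / 5 = 1.8800%
Σ(r − r̄)² = (2.1 − 1.8800)² + (6 − 1.8800)² + (-6.1 − 1.8800)² + … = 147.8280
σ = √[147.8280 / 5] = 5.4374%
VaR = −(r̄ − z·σ) = −(1.8800 − 1.645 × 5.4374) = −(-7.0645) = 7.0645%

7.06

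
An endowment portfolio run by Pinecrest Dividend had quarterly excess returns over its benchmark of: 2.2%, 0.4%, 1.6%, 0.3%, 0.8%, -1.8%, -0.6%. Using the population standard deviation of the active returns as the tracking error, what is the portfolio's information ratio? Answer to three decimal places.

Mean return r̄ = 2.90 / 7 = 0.4143%
Σ(r − r̄)² = 10.6886; population σ = √(10.6886/7) = 1.2357%
IR = r̄ / tracking error = 0.4143 / 1.2357 = 0.3353

0.335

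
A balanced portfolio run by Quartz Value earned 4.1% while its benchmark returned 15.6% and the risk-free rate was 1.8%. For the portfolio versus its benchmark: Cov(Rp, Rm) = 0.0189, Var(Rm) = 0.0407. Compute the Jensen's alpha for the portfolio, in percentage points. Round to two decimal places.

-4.11

β = Cov / Var = 0.0189 / 0.0407 = 0.4644
E[R] = Rf + β(Rm − Rf) = 1.8% + 0.4644 × (15.6% − 1.8%) = 8.2087%
α = Rp − E[R] = 4.1% − 8.2087% = -4.1087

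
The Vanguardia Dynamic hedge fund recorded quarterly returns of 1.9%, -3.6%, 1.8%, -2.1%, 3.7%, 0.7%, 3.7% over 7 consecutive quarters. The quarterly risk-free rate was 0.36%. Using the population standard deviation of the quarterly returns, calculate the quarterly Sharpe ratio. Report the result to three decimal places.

Mean return μ = 6.10 / 7 = 0.8714%
Population std dev = √[46.7743 / 7] = 2.5850%
Sharpe = (μ − rf) / σ = (0.8714 − 0.36) / 2.5850 = 0.5114 / 2.5850 = 0.1978

0.198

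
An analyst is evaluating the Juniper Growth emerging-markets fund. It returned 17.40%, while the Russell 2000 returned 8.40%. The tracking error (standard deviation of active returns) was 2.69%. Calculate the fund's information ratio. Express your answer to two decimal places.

IR = (Rp − Rb) / TE = (17.40% − 8.40%) / 2.69% = 9.00% / 2.69% = 3.3457

3.35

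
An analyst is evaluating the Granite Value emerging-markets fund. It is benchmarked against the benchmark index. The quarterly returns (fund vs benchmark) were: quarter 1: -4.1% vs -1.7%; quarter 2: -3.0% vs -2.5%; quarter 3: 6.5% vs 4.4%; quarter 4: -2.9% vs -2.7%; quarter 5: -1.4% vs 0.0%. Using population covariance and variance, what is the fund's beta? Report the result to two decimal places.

r̄p = -0.9800%,  r̄m = -0.5000%
Cov = Σ(rp − r̄p)(rm − r̄m) / 5 = 9.6900
Var(rm) = Σ(rm − r̄m)² / 5 = 6.9080
β = Cov / Var = 9.6900 / 6.9080 = 1.4027

1.40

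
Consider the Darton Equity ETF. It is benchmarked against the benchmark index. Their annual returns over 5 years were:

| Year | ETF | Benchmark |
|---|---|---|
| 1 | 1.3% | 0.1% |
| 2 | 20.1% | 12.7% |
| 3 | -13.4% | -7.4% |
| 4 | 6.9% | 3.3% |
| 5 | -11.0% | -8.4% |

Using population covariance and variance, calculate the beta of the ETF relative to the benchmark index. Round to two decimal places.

r̄p = 0.7800%,  r̄m = 0.0600%
Cov = Σ(rp − r̄p)(rm − r̄m) / 5 = 93.8992
Var(rm) = Σ(rm − r̄m)² / 5 = 59.4984
β = Cov / Var = 93.8992 / 59.4984 = 1.5782

1.58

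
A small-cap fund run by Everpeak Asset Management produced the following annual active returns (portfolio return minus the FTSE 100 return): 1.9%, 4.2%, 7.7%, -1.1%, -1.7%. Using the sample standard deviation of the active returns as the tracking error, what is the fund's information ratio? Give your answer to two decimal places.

r̄ = (1.9 + 4.2 + 7.7 − 1.1 − 1.7) / 5 = 2.2000%
Σ(r − r̄)² = 60.4400; sample σ = √(60.4400/4) = 3.8872%
IR = r̄ / tracking error = 2.2000 / 3.8872 = 0.5660

0.57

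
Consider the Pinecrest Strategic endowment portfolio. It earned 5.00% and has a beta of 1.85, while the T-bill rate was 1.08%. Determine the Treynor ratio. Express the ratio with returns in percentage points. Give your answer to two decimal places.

2.12

Treynor = (Rp − Rf) / β = (5.00% − 1.08%) / 1.85 = 3.92 / 1.85 = 2.1189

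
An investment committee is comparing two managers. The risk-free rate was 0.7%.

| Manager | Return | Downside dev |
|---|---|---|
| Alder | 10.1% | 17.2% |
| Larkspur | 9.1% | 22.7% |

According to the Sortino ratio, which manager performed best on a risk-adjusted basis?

Alder

Alder: Sortino ratio = (10.1% − 0.7%) / 17.2% = 0.547
Larkspur: Sortino ratio = (9.1% − 0.7%) / 22.7% = 0.370
Highest: Alder (0.547).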